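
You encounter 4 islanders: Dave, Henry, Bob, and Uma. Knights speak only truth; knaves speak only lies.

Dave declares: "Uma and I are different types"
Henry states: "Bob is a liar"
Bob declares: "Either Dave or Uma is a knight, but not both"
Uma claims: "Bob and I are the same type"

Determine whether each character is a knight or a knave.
Dave is a knight.
Henry is a knave.
Bob is a knight.
Uma is a knave.

Verification:
- Dave (knight) says "Uma and I are different types" - this is TRUE because Dave is a knight and Uma is a knave.
- Henry (knave) says "Bob is a liar" - this is FALSE (a lie) because Bob is a knight.
- Bob (knight) says "Either Dave or Uma is a knight, but not both" - this is TRUE because Dave is a knight and Uma is a knave.
- Uma (knave) says "Bob and I are the same type" - this is FALSE (a lie) because Uma is a knave and Bob is a knight.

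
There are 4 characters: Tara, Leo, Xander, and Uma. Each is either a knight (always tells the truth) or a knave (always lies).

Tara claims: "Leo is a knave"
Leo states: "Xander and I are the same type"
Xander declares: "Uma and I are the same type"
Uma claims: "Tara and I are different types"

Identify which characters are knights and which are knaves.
Tara is a knave.
Leo is a knight.
Xander is a knight.
Uma is a knight.

Verification:
- Tara (knave) says "Leo is a knave" - this is FALSE (a lie) because Leo is a knight.
- Leo (knight) says "Xander and I are the same type" - this is TRUE because Leo is a knight and Xander is a knight.
- Xander (knight) says "Uma and I are the same type" - this is TRUE because Xander is a knight and Uma is a knight.
- Uma (knight) says "Tara and I are different types" - this is TRUE because Uma is a knight and Tara is a knave.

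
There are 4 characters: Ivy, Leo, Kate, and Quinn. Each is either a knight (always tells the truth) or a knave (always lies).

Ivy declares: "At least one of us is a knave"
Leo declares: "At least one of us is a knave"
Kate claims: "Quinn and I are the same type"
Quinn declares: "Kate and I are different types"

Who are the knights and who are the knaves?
Ivy is a knight.
Leo is a knight.
Kate is a knave.
Quinn is a knight.

Verification:
- Ivy (knight) says "At least one of us is a knave" - this is TRUE because Kate is a knave.
- Leo (knight) says "At least one of us is a knave" - this is TRUE because Kate is a knave.
- Kate (knave) says "Quinn and I are the same type" - this is FALSE (a lie) because Kate is a knave and Quinn is a knight.
- Quinn (knight) says "Kate and I are different types" - this is TRUE because Quinn is a knight and Kate is a knave.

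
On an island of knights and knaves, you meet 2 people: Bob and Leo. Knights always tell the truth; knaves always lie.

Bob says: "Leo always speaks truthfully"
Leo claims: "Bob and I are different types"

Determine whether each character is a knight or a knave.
Bob is a knave.
Leo is a knave.

Verification:
- Bob (knave) says "Leo always speaks truthfully" - this is FALSE (a lie) because Leo is a knave.
- Leo (knave) says "Bob and I are different types" - this is FALSE (a lie) because Leo is a knave and Bob is a knave.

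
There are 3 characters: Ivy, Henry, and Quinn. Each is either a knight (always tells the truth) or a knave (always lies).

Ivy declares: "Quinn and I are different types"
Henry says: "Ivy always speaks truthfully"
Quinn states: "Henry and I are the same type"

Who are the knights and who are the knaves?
Ivy is a knight.
Henry is a knight.
Quinn is a knave.

Verification:
- Ivy (knight) says "Quinn and I are different types" - this is TRUE because Ivy is a knight and Quinn is a knave.
- Henry (knight) says "Ivy always speaks truthfully" - this is TRUE because Ivy is a knight.
- Quinn (knave) says "Henry and I are the same type" - this is FALSE (a lie) because Quinn is a knave and Henry is a knight.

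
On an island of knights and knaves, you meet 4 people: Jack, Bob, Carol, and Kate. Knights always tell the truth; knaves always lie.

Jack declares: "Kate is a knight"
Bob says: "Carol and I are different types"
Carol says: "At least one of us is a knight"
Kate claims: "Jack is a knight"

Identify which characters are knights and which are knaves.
Jack is a knave.
Bob is a knave.
Carol is a knave.
Kate is a knave.

Verification:
- Jack (knave) says "Kate is a knight" - this is FALSE (a lie) because Kate is a knave.
- Bob (knave) says "Carol and I are different types" - this is FALSE (a lie) because Bob is a knave and Carol is a knave.
- Carol (knave) says "At least one of us is a knight" - this is FALSE (a lie) because no one is a knight.
- Kate (knave) says "Jack is a knight" - this is FALSE (a lie) because Jack is a knave.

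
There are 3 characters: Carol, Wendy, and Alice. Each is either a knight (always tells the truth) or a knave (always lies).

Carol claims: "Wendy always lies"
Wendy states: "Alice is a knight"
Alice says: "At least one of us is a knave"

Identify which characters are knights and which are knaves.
Carol is a knave.
Wendy is a knight.
Alice is a knight.

Verification:
- Carol (knave) says "Wendy always lies" - this is FALSE (a lie) because Wendy is a knight.
- Wendy (knight) says "Alice is a knight" - this is TRUE because Alice is a knight.
- Alice (knight) says "At least one of us is a knave" - this is TRUE because Carol is a knave.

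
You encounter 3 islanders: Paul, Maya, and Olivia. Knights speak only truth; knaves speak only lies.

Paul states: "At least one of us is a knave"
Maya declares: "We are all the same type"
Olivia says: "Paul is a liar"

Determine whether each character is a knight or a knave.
Paul is a knight.
Maya is a knave.
Olivia is a knave.

Verification:
- Paul (knight) says "At least one of us is a knave" - this is TRUE because Maya and Olivia are knaves.
- Maya (knave) says "We are all the same type" - this is FALSE (a lie) because Paul is a knight and Maya and Olivia are knaves.
- Olivia (knave) says "Paul is a liar" - this is FALSE (a lie) because Paul is a knight.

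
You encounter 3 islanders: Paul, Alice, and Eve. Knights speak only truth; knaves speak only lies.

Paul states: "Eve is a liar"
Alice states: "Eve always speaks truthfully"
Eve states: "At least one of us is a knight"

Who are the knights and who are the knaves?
Paul is a knave.
Alice is a knight.
Eve is a knight.

Verification:
- Paul (knave) says "Eve is a liar" - this is FALSE (a lie) because Eve is a knight.
- Alice (knight) says "Eve always speaks truthfully" - this is TRUE because Eve is a knight.
- Eve (knight) says "At least one of us is a knight" - this is TRUE because Alice and Eve are knights.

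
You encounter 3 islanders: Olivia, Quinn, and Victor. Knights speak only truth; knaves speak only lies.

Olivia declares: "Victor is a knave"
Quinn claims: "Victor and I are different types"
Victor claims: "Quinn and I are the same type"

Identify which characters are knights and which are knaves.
Olivia is a knight.
Quinn is a knight.
Victor is a knave.

Verification:
- Olivia (knight) says "Victor is a knave" - this is TRUE because Victor is a knave.
- Quinn (knight) says "Victor and I are different types" - this is TRUE because Quinn is a knight and Victor is a knave.
- Victor (knave) says "Quinn and I are the same type" - this is FALSE (a lie) because Victor is a knave and Quinn is a knight.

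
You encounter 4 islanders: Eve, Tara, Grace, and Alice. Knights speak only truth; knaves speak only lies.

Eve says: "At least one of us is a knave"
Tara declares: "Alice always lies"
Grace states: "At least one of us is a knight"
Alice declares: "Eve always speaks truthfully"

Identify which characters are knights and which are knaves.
Eve is a knight.
Tara is a knave.
Grace is a knight.
Alice is a knight.

Verification:
- Eve (knight) says "At least one of us is a knave" - this is TRUE because Tara is a knave.
- Tara (knave) says "Alice always lies" - this is FALSE (a lie) because Alice is a knight.
- Grace (knight) says "At least one of us is a knight" - this is TRUE because Eve, Grace, and Alice are knights.
- Alice (knight) says "Eve always speaks truthfully" - this is TRUE because Eve is a knight.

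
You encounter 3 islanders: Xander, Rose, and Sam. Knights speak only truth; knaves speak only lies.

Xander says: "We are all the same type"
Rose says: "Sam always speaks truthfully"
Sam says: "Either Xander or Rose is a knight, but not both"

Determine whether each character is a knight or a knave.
Xander is a knave.
Rose is a knight.
Sam is a knight.

Verification:
- Xander (knave) says "We are all the same type" - this is FALSE (a lie) because Rose and Sam are knights and Xander is a knave.
- Rose (knight) says "Sam always speaks truthfully" - this is TRUE because Sam is a knight.
- Sam (knight) says "Either Xander or Rose is a knight, but not both" - this is TRUE because Xander is a knave and Rose is a knight.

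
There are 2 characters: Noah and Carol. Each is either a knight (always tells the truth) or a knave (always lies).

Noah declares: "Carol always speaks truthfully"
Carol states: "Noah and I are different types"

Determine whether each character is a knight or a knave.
Noah is a knave.
Carol is a knave.

Verification:
- Noah (knave) says "Carol always speaks truthfully" - this is FALSE (a lie) because Carol is a knave.
- Carol (knave) says "Noah and I are different types" - this is FALSE (a lie) because Carol is a knave and Noah is a knave.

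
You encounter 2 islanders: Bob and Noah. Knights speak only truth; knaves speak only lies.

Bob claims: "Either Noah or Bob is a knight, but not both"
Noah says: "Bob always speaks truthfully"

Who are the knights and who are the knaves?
Bob is a knave.
Noah is a knave.

Verification:
- Bob (knave) says "Either Noah or Bob is a knight, but not both" - this is FALSE (a lie) because Noah is a knave and Bob is a knave.
- Noah (knave) says "Bob always speaks truthfully" - this is FALSE (a lie) because Bob is a knave.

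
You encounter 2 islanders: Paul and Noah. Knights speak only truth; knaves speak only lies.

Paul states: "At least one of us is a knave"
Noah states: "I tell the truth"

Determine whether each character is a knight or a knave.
Paul is a knight.
Noah is a knave.

Verification:
- Paul (knight) says "At least one of us is a knave" - this is TRUE because Noah is a knave.
- Noah (knave) says "I tell the truth" - this is FALSE (a lie) because Noah is a knave.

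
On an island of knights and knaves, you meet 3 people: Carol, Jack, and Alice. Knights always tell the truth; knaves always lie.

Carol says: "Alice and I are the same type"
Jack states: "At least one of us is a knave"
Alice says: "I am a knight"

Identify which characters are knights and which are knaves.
Carol is a knave.
Jack is a knight.
Alice is a knight.

Verification:
- Carol (knave) says "Alice and I are the same type" - this is FALSE (a lie) because Carol is a knave and Alice is a knight.
- Jack (knight) says "At least one of us is a knave" - this is TRUE because Carol is a knave.
- Alice (knight) says "I am a knight" - this is TRUE because Alice is a knight.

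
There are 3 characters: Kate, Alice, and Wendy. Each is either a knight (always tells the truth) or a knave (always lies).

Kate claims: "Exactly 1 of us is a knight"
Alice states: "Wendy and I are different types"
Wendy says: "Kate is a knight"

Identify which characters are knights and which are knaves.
Kate is a knave.
Alice is a knave.
Wendy is a knave.

Verification:
- Kate (knave) says "Exactly 1 of us is a knight" - this is FALSE (a lie) because there are 0 knights.
- Alice (knave) says "Wendy and I are different types" - this is FALSE (a lie) because Alice is a knave and Wendy is a knave.
- Wendy (knave) says "Kate is a knight" - this is FALSE (a lie) because Kate is a knave.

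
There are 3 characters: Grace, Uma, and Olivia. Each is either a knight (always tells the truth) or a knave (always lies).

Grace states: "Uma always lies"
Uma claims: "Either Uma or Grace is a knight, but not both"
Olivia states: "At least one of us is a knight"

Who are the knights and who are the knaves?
Grace is a knave.
Uma is a knight.
Olivia is a knight.

Verification:
- Grace (knave) says "Uma always lies" - this is FALSE (a lie) because Uma is a knight.
- Uma (knight) says "Either Uma or Grace is a knight, but not both" - this is TRUE because Uma is a knight and Grace is a knave.
- Olivia (knight) says "At least one of us is a knight" - this is TRUE because Uma and Olivia are knights.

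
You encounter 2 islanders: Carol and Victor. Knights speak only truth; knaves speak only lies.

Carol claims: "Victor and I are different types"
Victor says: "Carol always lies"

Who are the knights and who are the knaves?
Carol is a knight.
Victor is a knave.

Verification:
- Carol (knight) says "Victor and I are different types" - this is TRUE because Carol is a knight and Victor is a knave.
- Victor (knave) says "Carol always lies" - this is FALSE (a lie) because Carol is a knight.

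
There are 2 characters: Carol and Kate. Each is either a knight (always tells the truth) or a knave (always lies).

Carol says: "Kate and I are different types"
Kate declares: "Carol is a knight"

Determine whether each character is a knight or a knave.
Carol is a knave.
Kate is a knave.

Verification:
- Carol (knave) says "Kate and I are different types" - this is FALSE (a lie) because Carol is a knave and Kate is a knave.
- Kate (knave) says "Carol is a knight" - this is FALSE (a lie) because Carol is a knave.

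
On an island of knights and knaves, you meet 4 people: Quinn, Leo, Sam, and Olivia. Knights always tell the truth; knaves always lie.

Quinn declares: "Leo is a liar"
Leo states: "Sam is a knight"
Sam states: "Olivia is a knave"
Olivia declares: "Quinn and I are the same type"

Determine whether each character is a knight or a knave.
Quinn is a knight.
Leo is a knave.
Sam is a knave.
Olivia is a knight.

Verification:
- Quinn (knight) says "Leo is a liar" - this is TRUE because Leo is a knave.
- Leo (knave) says "Sam is a knight" - this is FALSE (a lie) because Sam is a knave.
- Sam (knave) says "Olivia is a knave" - this is FALSE (a lie) because Olivia is a knight.
- Olivia (knight) says "Quinn and I are the same type" - this is TRUE because Olivia is a knight and Quinn is a knight.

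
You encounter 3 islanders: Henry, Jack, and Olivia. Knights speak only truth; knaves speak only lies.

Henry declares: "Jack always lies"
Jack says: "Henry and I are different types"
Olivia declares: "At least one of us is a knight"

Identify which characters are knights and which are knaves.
Henry is a knave.
Jack is a knight.
Olivia is a knight.

Verification:
- Henry (knave) says "Jack always lies" - this is FALSE (a lie) because Jack is a knight.
- Jack (knight) says "Henry and I are different types" - this is TRUE because Jack is a knight and Henry is a knave.
- Olivia (knight) says "At least one of us is a knight" - this is TRUE because Jack and Olivia are knights.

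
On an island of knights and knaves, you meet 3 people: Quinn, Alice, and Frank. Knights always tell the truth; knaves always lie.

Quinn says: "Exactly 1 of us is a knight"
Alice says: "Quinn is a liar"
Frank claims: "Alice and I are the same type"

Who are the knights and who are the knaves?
Quinn is a knave.
Alice is a knight.
Frank is a knight.

Verification:
- Quinn (knave) says "Exactly 1 of us is a knight" - this is FALSE (a lie) because there are 2 knights.
- Alice (knight) says "Quinn is a liar" - this is TRUE because Quinn is a knave.
- Frank (knight) says "Alice and I are the same type" - this is TRUE because Frank is a knight and Alice is a knight.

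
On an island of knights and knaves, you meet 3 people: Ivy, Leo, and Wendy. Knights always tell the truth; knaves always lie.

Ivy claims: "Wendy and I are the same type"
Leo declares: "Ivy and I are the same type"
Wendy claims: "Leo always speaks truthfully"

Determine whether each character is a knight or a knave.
Ivy is a knight.
Leo is a knight.
Wendy is a knight.

Verification:
- Ivy (knight) says "Wendy and I are the same type" - this is TRUE because Ivy is a knight and Wendy is a knight.
- Leo (knight) says "Ivy and I are the same type" - this is TRUE because Leo is a knight and Ivy is a knight.
- Wendy (knight) says "Leo always speaks truthfully" - this is TRUE because Leo is a knight.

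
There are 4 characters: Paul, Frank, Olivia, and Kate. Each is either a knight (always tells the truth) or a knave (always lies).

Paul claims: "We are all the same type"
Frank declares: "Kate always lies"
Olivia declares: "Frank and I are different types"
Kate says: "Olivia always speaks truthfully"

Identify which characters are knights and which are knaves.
Paul is a knave.
Frank is a knave.
Olivia is a knight.
Kate is a knight.

Verification:
- Paul (knave) says "We are all the same type" - this is FALSE (a lie) because Olivia and Kate are knights and Paul and Frank are knaves.
- Frank (knave) says "Kate always lies" - this is FALSE (a lie) because Kate is a knight.
- Olivia (knight) says "Frank and I are different types" - this is TRUE because Olivia is a knight and Frank is a knave.
- Kate (knight) says "Olivia always speaks truthfully" - this is TRUE because Olivia is a knight.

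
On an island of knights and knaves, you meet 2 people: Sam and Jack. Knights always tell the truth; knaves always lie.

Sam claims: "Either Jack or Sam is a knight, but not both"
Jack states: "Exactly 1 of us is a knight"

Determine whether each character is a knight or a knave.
Sam is a knave.
Jack is a knave.

Verification:
- Sam (knave) says "Either Jack or Sam is a knight, but not both" - this is FALSE (a lie) because Jack is a knave and Sam is a knave.
- Jack (knave) says "Exactly 1 of us is a knight" - this is FALSE (a lie) because there are 0 knights.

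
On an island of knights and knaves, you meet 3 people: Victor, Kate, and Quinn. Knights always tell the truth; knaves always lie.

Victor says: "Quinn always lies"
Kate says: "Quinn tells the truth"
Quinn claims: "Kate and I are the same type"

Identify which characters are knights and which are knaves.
Victor is a knave.
Kate is a knight.
Quinn is a knight.

Verification:
- Victor (knave) says "Quinn always lies" - this is FALSE (a lie) because Quinn is a knight.
- Kate (knight) says "Quinn tells the truth" - this is TRUE because Quinn is a knight.
- Quinn (knight) says "Kate and I are the same type" - this is TRUE because Quinn is a knight and Kate is a knight.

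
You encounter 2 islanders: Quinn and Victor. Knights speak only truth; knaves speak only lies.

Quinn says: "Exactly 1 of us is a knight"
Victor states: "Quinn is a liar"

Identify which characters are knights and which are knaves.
Quinn is a knight.
Victor is a knave.

Verification:
- Quinn (knight) says "Exactly 1 of us is a knight" - this is TRUE because there are 1 knights.
- Victor (knave) says "Quinn is a liar" - this is FALSE (a lie) because Quinn is a knight.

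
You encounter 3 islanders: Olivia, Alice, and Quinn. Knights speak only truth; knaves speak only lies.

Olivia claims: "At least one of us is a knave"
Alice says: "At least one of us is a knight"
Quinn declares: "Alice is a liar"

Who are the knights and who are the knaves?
Olivia is a knight.
Alice is a knight.
Quinn is a knave.

Verification:
- Olivia (knight) says "At least one of us is a knave" - this is TRUE because Quinn is a knave.
- Alice (knight) says "At least one of us is a knight" - this is TRUE because Olivia and Alice are knights.
- Quinn (knave) says "Alice is a liar" - this is FALSE (a lie) because Alice is a knight.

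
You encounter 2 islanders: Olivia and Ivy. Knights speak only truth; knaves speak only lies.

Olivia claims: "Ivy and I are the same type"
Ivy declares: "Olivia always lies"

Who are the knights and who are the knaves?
Olivia is a knave.
Ivy is a knight.

Verification:
- Olivia (knave) says "Ivy and I are the same type" - this is FALSE (a lie) because Olivia is a knave and Ivy is a knight.
- Ivy (knight) says "Olivia always lies" - this is TRUE because Olivia is a knave.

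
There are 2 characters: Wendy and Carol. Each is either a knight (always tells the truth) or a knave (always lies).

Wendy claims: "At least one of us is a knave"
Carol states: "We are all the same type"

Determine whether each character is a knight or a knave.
Wendy is a knight.
Carol is a knave.

Verification:
- Wendy (knight) says "At least one of us is a knave" - this is TRUE because Carol is a knave.
- Carol (knave) says "We are all the same type" - this is FALSE (a lie) because Wendy is a knight and Carol is a knave.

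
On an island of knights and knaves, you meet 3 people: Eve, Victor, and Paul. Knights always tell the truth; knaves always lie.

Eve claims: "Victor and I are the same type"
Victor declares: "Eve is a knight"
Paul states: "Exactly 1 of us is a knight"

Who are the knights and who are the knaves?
Eve is a knight.
Victor is a knight.
Paul is a knave.

Verification:
- Eve (knight) says "Victor and I are the same type" - this is TRUE because Eve is a knight and Victor is a knight.
- Victor (knight) says "Eve is a knight" - this is TRUE because Eve is a knight.
- Paul (knave) says "Exactly 1 of us is a knight" - this is FALSE (a lie) because there are 2 knights.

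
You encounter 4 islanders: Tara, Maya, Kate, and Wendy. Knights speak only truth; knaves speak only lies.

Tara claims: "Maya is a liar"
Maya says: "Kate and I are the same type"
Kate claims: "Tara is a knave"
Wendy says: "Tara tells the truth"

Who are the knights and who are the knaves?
Tara is a knave.
Maya is a knight.
Kate is a knight.
Wendy is a knave.

Verification:
- Tara (knave) says "Maya is a liar" - this is FALSE (a lie) because Maya is a knight.
- Maya (knight) says "Kate and I are the same type" - this is TRUE because Maya is a knight and Kate is a knight.
- Kate (knight) says "Tara is a knave" - this is TRUE because Tara is a knave.
- Wendy (knave) says "Tara tells the truth" - this is FALSE (a lie) because Tara is a knave.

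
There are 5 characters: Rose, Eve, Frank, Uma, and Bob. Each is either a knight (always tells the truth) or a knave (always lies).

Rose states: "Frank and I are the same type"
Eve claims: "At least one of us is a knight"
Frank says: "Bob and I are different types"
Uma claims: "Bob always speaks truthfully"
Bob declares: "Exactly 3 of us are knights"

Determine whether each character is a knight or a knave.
Rose is a knave.
Eve is a knight.
Frank is a knight.
Uma is a knave.
Bob is a knave.

Verification:
- Rose (knave) says "Frank and I are the same type" - this is FALSE (a lie) because Rose is a knave and Frank is a knight.
- Eve (knight) says "At least one of us is a knight" - this is TRUE because Eve and Frank are knights.
- Frank (knight) says "Bob and I are different types" - this is TRUE because Frank is a knight and Bob is a knave.
- Uma (knave) says "Bob always speaks truthfully" - this is FALSE (a lie) because Bob is a knave.
- Bob (knave) says "Exactly 3 of us are knights" - this is FALSE (a lie) because there are 2 knights.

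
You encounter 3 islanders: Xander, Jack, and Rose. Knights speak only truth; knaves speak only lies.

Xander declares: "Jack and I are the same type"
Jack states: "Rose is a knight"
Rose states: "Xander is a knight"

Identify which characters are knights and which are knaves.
Xander is a knight.
Jack is a knight.
Rose is a knight.

Verification:
- Xander (knight) says "Jack and I are the same type" - this is TRUE because Xander is a knight and Jack is a knight.
- Jack (knight) says "Rose is a knight" - this is TRUE because Rose is a knight.
- Rose (knight) says "Xander is a knight" - this is TRUE because Xander is a knight.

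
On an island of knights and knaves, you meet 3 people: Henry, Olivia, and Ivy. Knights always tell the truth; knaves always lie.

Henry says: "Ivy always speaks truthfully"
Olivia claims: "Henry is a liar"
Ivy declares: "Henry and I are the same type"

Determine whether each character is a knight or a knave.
Henry is a knight.
Olivia is a knave.
Ivy is a knight.

Verification:
- Henry (knight) says "Ivy always speaks truthfully" - this is TRUE because Ivy is a knight.
- Olivia (knave) says "Henry is a liar" - this is FALSE (a lie) because Henry is a knight.
- Ivy (knight) says "Henry and I are the same type" - this is TRUE because Ivy is a knight and Henry is a knight.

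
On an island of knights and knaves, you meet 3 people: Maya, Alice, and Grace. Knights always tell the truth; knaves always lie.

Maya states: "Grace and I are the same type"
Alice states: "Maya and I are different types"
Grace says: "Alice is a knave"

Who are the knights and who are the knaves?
Maya is a knave.
Alice is a knave.
Grace is a knight.

Verification:
- Maya (knave) says "Grace and I are the same type" - this is FALSE (a lie) because Maya is a knave and Grace is a knight.
- Alice (knave) says "Maya and I are different types" - this is FALSE (a lie) because Alice is a knave and Maya is a knave.
- Grace (knight) says "Alice is a knave" - this is TRUE because Alice is a knave.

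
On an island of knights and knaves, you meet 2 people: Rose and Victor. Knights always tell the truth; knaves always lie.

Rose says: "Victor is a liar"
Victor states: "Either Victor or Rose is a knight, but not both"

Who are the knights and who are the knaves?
Rose is a knave.
Victor is a knight.

Verification:
- Rose (knave) says "Victor is a liar" - this is FALSE (a lie) because Victor is a knight.
- Victor (knight) says "Either Victor or Rose is a knight, but not both" - this is TRUE because Victor is a knight and Rose is a knave.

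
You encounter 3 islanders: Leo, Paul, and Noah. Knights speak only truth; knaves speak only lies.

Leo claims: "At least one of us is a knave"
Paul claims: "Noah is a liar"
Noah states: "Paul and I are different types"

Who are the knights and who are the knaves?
Leo is a knight.
Paul is a knave.
Noah is a knight.

Verification:
- Leo (knight) says "At least one of us is a knave" - this is TRUE because Paul is a knave.
- Paul (knave) says "Noah is a liar" - this is FALSE (a lie) because Noah is a knight.
- Noah (knight) says "Paul and I are different types" - this is TRUE because Noah is a knight and Paul is a knave.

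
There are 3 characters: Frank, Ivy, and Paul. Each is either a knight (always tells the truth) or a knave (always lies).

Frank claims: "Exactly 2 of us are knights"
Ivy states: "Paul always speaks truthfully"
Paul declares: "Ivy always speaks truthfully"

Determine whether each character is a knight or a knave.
Frank is a knave.
Ivy is a knave.
Paul is a knave.

Verification:
- Frank (knave) says "Exactly 2 of us are knights" - this is FALSE (a lie) because there are 0 knights.
- Ivy (knave) says "Paul always speaks truthfully" - this is FALSE (a lie) because Paul is a knave.
- Paul (knave) says "Ivy always speaks truthfully" - this is FALSE (a lie) because Ivy is a knave.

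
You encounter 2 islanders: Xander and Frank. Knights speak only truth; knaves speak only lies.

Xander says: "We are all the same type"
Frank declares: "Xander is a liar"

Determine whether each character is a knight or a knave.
Xander is a knave.
Frank is a knight.

Verification:
- Xander (knave) says "We are all the same type" - this is FALSE (a lie) because Frank is a knight and Xander is a knave.
- Frank (knight) says "Xander is a liar" - this is TRUE because Xander is a knave.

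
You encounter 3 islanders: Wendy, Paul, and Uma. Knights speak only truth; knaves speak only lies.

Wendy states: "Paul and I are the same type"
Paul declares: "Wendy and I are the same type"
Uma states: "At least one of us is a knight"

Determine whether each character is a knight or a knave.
Wendy is a knight.
Paul is a knight.
Uma is a knight.

Verification:
- Wendy (knight) says "Paul and I are the same type" - this is TRUE because Wendy is a knight and Paul is a knight.
- Paul (knight) says "Wendy and I are the same type" - this is TRUE because Paul is a knight and Wendy is a knight.
- Uma (knight) says "At least one of us is a knight" - this is TRUE because Wendy, Paul, and Uma are knights.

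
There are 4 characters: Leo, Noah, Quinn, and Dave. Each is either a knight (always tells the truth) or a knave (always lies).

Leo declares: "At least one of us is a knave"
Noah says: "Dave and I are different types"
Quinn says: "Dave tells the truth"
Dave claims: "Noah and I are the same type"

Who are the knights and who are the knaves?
Leo is a knight.
Noah is a knight.
Quinn is a knave.
Dave is a knave.

Verification:
- Leo (knight) says "At least one of us is a knave" - this is TRUE because Quinn and Dave are knaves.
- Noah (knight) says "Dave and I are different types" - this is TRUE because Noah is a knight and Dave is a knave.
- Quinn (knave) says "Dave tells the truth" - this is FALSE (a lie) because Dave is a knave.
- Dave (knave) says "Noah and I are the same type" - this is FALSE (a lie) because Dave is a knave and Noah is a knight.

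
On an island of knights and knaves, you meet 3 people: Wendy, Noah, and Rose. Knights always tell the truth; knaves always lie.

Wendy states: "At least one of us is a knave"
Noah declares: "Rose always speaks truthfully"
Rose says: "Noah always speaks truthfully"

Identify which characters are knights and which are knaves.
Wendy is a knight.
Noah is a knave.
Rose is a knave.

Verification:
- Wendy (knight) says "At least one of us is a knave" - this is TRUE because Noah and Rose are knaves.
- Noah (knave) says "Rose always speaks truthfully" - this is FALSE (a lie) because Rose is a knave.
- Rose (knave) says "Noah always speaks truthfully" - this is FALSE (a lie) because Noah is a knave.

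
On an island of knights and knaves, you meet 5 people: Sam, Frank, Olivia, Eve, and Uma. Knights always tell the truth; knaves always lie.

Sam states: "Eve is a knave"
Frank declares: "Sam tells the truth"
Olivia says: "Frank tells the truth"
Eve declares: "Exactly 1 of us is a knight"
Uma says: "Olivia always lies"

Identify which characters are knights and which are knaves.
Sam is a knight.
Frank is a knight.
Olivia is a knight.
Eve is a knave.
Uma is a knave.

Verification:
- Sam (knight) says "Eve is a knave" - this is TRUE because Eve is a knave.
- Frank (knight) says "Sam tells the truth" - this is TRUE because Sam is a knight.
- Olivia (knight) says "Frank tells the truth" - this is TRUE because Frank is a knight.
- Eve (knave) says "Exactly 1 of us is a knight" - this is FALSE (a lie) because there are 3 knights.
- Uma (knave) says "Olivia always lies" - this is FALSE (a lie) because Olivia is a knight.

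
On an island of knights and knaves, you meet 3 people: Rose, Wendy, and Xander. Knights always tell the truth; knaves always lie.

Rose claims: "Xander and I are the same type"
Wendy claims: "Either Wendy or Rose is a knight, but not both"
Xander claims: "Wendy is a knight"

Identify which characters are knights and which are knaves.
Rose is a knave.
Wendy is a knight.
Xander is a knight.

Verification:
- Rose (knave) says "Xander and I are the same type" - this is FALSE (a lie) because Rose is a knave and Xander is a knight.
- Wendy (knight) says "Either Wendy or Rose is a knight, but not both" - this is TRUE because Wendy is a knight and Rose is a knave.
- Xander (knight) says "Wendy is a knight" - this is TRUE because Wendy is a knight.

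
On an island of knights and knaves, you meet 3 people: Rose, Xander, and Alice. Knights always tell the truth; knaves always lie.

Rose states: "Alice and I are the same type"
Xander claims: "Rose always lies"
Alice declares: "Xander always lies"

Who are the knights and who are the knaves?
Rose is a knight.
Xander is a knave.
Alice is a knight.

Verification:
- Rose (knight) says "Alice and I are the same type" - this is TRUE because Rose is a knight and Alice is a knight.
- Xander (knave) says "Rose always lies" - this is FALSE (a lie) because Rose is a knight.
- Alice (knight) says "Xander always lies" - this is TRUE because Xander is a knave.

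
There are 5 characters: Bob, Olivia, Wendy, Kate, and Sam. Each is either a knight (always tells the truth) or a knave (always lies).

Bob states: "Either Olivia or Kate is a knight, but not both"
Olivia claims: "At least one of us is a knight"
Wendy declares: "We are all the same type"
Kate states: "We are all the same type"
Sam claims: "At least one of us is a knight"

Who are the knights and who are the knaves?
Bob is a knight.
Olivia is a knight.
Wendy is a knave.
Kate is a knave.
Sam is a knight.

Verification:
- Bob (knight) says "Either Olivia or Kate is a knight, but not both" - this is TRUE because Olivia is a knight and Kate is a knave.
- Olivia (knight) says "At least one of us is a knight" - this is TRUE because Bob, Olivia, and Sam are knights.
- Wendy (knave) says "We are all the same type" - this is FALSE (a lie) because Bob, Olivia, and Sam are knights and Wendy and Kate are knaves.
- Kate (knave) says "We are all the same type" - this is FALSE (a lie) because Bob, Olivia, and Sam are knights and Wendy and Kate are knaves.
- Sam (knight) says "At least one of us is a knight" - this is TRUE because Bob, Olivia, and Sam are knights.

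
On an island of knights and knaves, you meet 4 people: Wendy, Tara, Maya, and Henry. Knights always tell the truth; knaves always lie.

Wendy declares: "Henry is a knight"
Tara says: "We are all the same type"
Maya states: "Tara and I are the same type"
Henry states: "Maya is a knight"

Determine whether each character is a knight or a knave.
Wendy is a knight.
Tara is a knight.
Maya is a knight.
Henry is a knight.

Verification:
- Wendy (knight) says "Henry is a knight" - this is TRUE because Henry is a knight.
- Tara (knight) says "We are all the same type" - this is TRUE because Wendy, Tara, Maya, and Henry are knights.
- Maya (knight) says "Tara and I are the same type" - this is TRUE because Maya is a knight and Tara is a knight.
- Henry (knight) says "Maya is a knight" - this is TRUE because Maya is a knight.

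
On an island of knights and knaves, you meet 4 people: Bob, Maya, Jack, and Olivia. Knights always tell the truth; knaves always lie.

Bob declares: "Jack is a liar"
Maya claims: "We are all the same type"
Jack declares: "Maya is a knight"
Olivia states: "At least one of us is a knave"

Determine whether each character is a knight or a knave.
Bob is a knight.
Maya is a knave.
Jack is a knave.
Olivia is a knight.

Verification:
- Bob (knight) says "Jack is a liar" - this is TRUE because Jack is a knave.
- Maya (knave) says "We are all the same type" - this is FALSE (a lie) because Bob and Olivia are knights and Maya and Jack are knaves.
- Jack (knave) says "Maya is a knight" - this is FALSE (a lie) because Maya is a knave.
- Olivia (knight) says "At least one of us is a knave" - this is TRUE because Maya and Jack are knaves.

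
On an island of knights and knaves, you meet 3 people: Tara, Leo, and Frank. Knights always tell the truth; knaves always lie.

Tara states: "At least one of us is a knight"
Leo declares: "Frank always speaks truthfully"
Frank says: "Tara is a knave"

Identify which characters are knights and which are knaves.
Tara is a knight.
Leo is a knave.
Frank is a knave.

Verification:
- Tara (knight) says "At least one of us is a knight" - this is TRUE because Tara is a knight.
- Leo (knave) says "Frank always speaks truthfully" - this is FALSE (a lie) because Frank is a knave.
- Frank (knave) says "Tara is a knave" - this is FALSE (a lie) because Tara is a knight.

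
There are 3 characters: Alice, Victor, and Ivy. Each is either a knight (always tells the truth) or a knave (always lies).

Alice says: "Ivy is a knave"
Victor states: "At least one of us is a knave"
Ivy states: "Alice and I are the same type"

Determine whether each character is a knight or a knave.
Alice is a knight.
Victor is a knight.
Ivy is a knave.

Verification:
- Alice (knight) says "Ivy is a knave" - this is TRUE because Ivy is a knave.
- Victor (knight) says "At least one of us is a knave" - this is TRUE because Ivy is a knave.
- Ivy (knave) says "Alice and I are the same type" - this is FALSE (a lie) because Ivy is a knave and Alice is a knight.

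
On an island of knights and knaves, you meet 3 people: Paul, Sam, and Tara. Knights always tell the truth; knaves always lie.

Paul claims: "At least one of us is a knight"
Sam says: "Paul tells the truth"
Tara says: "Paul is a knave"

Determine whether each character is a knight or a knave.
Paul is a knight.
Sam is a knight.
Tara is a knave.

Verification:
- Paul (knight) says "At least one of us is a knight" - this is TRUE because Paul and Sam are knights.
- Sam (knight) says "Paul tells the truth" - this is TRUE because Paul is a knight.
- Tara (knave) says "Paul is a knave" - this is FALSE (a lie) because Paul is a knight.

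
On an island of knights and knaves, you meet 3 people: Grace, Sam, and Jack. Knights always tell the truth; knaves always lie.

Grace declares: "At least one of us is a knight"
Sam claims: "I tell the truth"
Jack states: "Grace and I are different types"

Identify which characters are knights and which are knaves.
Grace is a knave.
Sam is a knave.
Jack is a knave.

Verification:
- Grace (knave) says "At least one of us is a knight" - this is FALSE (a lie) because no one is a knight.
- Sam (knave) says "I tell the truth" - this is FALSE (a lie) because Sam is a knave.
- Jack (knave) says "Grace and I are different types" - this is FALSE (a lie) because Jack is a knave and Grace is a knave.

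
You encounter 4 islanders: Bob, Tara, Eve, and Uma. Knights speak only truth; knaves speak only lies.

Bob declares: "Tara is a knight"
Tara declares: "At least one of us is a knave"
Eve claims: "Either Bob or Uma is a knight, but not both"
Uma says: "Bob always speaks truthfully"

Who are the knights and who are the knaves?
Bob is a knight.
Tara is a knight.
Eve is a knave.
Uma is a knight.

Verification:
- Bob (knight) says "Tara is a knight" - this is TRUE because Tara is a knight.
- Tara (knight) says "At least one of us is a knave" - this is TRUE because Eve is a knave.
- Eve (knave) says "Either Bob or Uma is a knight, but not both" - this is FALSE (a lie) because Bob is a knight and Uma is a knight.
- Uma (knight) says "Bob always speaks truthfully" - this is TRUE because Bob is a knight.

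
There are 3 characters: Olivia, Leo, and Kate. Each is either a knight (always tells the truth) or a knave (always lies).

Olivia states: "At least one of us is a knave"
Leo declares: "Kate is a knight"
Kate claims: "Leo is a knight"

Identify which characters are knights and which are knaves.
Olivia is a knight.
Leo is a knave.
Kate is a knave.

Verification:
- Olivia (knight) says "At least one of us is a knave" - this is TRUE because Leo and Kate are knaves.
- Leo (knave) says "Kate is a knight" - this is FALSE (a lie) because Kate is a knave.
- Kate (knave) says "Leo is a knight" - this is FALSE (a lie) because Leo is a knave.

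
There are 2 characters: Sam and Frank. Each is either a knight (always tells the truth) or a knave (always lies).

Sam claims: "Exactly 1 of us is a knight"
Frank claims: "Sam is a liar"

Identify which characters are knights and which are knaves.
Sam is a knight.
Frank is a knave.

Verification:
- Sam (knight) says "Exactly 1 of us is a knight" - this is TRUE because there are 1 knights.
- Frank (knave) says "Sam is a liar" - this is FALSE (a lie) because Sam is a knight.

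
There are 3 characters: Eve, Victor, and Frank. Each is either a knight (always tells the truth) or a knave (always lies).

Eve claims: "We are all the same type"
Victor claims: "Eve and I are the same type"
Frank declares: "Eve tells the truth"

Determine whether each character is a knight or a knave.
Eve is a knight.
Victor is a knight.
Frank is a knight.

Verification:
- Eve (knight) says "We are all the same type" - this is TRUE because Eve, Victor, and Frank are knights.
- Victor (knight) says "Eve and I are the same type" - this is TRUE because Victor is a knight and Eve is a knight.
- Frank (knight) says "Eve tells the truth" - this is TRUE because Eve is a knight.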